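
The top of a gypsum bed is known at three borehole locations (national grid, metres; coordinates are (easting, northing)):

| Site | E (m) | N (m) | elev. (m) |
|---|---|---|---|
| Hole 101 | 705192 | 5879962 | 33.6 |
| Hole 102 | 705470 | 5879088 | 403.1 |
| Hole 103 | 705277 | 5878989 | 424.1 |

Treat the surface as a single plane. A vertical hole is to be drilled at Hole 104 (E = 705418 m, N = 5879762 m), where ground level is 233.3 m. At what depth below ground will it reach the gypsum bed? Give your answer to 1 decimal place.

100.1 m

Let the plane be z = a·E + b·N + c.
Hole 102−Hole 101: 278a − 874b = 369.5;  Hole 103−Hole 101: 85a − 973b = 390.5.
Solving gives a = 0.092895660, b = −0.393220831.
Then c = 33.6 − a·705192 − b·5879962 = 2246647.87.
At (705418, 5879762): z_contact = 65530.27 − 2312044.90 + 2246647.87 = 133.24 m.
Depth below ground = 233.3 − 133.24 = 100.1 m.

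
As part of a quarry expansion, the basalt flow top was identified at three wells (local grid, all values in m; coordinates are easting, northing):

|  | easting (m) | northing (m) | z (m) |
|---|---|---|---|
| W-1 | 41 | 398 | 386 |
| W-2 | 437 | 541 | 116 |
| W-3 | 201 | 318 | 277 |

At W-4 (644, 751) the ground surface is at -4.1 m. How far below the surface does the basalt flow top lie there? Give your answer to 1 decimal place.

21.1 m

Two edge vectors: W-1→W-2 = (396, 143, -270), W-1→W-3 = (160, -80, -109).
Normal n = (W-1→W-2) × (W-1→W-3) = (-37187, -36, -54560).
So ∂z/∂easting = −n_x/n_z = −0.68158 and ∂z/∂northing = −n_y/n_z = −0.00066.
Intercept c from W-1: 386 + 27.94 + 0.26 = 414.21.
At (644, 751): z_contact = −438.94 − 0.50 + 414.21 = -25.23 m.
Depth below ground = -4.1 − (-25.23) = 21.1 m.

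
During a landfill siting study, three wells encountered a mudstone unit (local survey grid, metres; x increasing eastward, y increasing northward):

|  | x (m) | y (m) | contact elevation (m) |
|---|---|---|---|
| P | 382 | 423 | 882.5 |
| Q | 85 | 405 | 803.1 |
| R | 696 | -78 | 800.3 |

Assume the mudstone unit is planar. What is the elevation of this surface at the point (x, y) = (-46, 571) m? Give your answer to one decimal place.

Let the plane be z = a·x + b·y + c.
Q−P: −297a − 18b = −79.4;  R−P: 314a − 501b = −82.2.
Solving gives a = 0.24798, b = 0.31949.
Then c = 882.5 − a·382 − b·423 = 652.63.
At (-46, 571): z = −11.4 + 182.4 + 652.63 = 823.7 m.

823.7 m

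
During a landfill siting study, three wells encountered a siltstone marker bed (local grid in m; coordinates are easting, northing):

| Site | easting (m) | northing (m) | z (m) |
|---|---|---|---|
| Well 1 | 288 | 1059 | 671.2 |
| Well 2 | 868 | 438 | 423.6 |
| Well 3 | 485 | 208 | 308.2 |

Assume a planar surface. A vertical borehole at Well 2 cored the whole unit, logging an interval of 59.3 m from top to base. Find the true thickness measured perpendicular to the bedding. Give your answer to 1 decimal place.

Two edge vectors: Well 1→Well 2 = (580, -621, -247.6), Well 1→Well 3 = (197, -851, -363).
Normal n = (Well 1→Well 2) × (Well 1→Well 3) = (14715.4, 161762.8, -371243).
So ∂z/∂easting = −n_x/n_z = 0.03964 and ∂z/∂northing = −n_y/n_z = 0.43573.
|∇z| = √(a²+b²) = 0.43753, so dip δ = arctan(0.43753) = 23.63°.
True thickness = vertical thickness × cos δ = 59.3 × cos 23.63° = 54.3 m.

54.3 m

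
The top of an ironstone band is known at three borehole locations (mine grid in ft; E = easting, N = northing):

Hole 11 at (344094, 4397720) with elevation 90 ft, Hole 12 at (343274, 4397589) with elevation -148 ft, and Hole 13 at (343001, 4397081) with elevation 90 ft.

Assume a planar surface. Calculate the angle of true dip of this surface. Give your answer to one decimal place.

Let the plane be z = a·E + b·N + c.
Hole 12−Hole 11: −820a − 131b = −238;  Hole 13−Hole 11: −1093a − 639b = 0.
Solving gives a = 0.39938, b = −0.68313.
Gradient magnitude |∇z| = √(a² + b²) = √(0.15950 + 0.46667) = 0.79131.
True dip = arctan(0.79131) = 38.4°, dipping toward NNW (azimuth ≈ 330°).

38.4°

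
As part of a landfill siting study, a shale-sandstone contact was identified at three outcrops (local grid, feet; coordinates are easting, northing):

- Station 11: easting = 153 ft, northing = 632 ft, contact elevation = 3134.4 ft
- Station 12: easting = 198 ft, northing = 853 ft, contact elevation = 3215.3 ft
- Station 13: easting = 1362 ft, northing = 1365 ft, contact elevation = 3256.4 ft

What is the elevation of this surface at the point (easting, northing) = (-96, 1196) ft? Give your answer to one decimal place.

Let the plane be z = a·easting + b·northing + c.
Station 12−Station 11: 45a + 221b = 80.9;  Station 13−Station 11: 1209a + 733b = 122.
Solving gives a = −0.138075, b = 0.394178.
Then c = 3134.4 − a·153 − b·632 = 2906.40.
At (-96, 1196): z = 13.3 + 471.4 + 2906.40 = 3391.1 ft.

3391.1 ft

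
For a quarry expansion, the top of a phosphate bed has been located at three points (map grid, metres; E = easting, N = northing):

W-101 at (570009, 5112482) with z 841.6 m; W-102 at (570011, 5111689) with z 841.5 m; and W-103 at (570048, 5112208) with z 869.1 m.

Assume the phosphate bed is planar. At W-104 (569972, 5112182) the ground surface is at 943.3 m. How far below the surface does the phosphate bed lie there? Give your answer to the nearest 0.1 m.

Two edge vectors: W-101→W-102 = (2, -793, -0.1), W-101→W-103 = (39, -274, 27.5).
Normal n = (W-101→W-102) × (W-101→W-103) = (-21834.9, -58.9, 30379).
So ∂z/∂E = −n_x/n_z = 0.718749794 and ∂z/∂N = −n_y/n_z = 0.001938839.
Intercept c from W-101: 841.6 − 409693.85 − 9912.28 = −418764.53.
At (569972, 5112182): z_contact = 409667.26 + 9911.70 − 418764.53 = 814.42 m.
Depth below ground = 943.3 − 814.42 = 128.9 m.

128.9 m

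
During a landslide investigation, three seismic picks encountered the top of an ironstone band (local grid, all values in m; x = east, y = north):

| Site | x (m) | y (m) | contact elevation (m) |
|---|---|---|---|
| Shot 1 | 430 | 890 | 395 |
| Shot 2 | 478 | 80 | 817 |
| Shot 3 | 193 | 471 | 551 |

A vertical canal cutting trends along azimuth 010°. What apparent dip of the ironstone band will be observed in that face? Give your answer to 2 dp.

24.60°

Two edge vectors: Shot 1→Shot 2 = (48, -810, 422), Shot 1→Shot 3 = (-237, -419, 156).
Normal n = (Shot 1→Shot 2) × (Shot 1→Shot 3) = (50458, -107502, -212082).
So ∂z/∂x = −n_x/n_z = 0.23792 and ∂z/∂y = −n_y/n_z = −0.50689.
Unit vector along 010° is (sin 10°, cos 10°) = (0.1736, 0.9848).
Slope in that direction = a·(0.1736) + b·(0.9848) = −0.45787.
Apparent dip = arctan|0.45787| = 24.60° (true dip is 29.2°, so apparent ≤ true as expected).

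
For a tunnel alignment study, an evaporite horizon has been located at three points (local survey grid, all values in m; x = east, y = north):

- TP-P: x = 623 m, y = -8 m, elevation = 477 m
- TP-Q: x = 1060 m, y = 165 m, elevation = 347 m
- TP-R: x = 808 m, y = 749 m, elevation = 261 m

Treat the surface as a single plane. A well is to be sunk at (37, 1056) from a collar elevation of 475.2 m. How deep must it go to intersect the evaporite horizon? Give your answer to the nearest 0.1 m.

129.0 m

Let the plane be z = a·x + b·y + c.
TP-Q−TP-P: 437a + 173b = −130;  TP-R−TP-P: 185a + 757b = −216.
Solving gives a = −0.204288, b = −0.235412.
Then c = 477 − a·623 − b·-8 = 602.39.
At (37, 1056): z_contact = −7.56 − 248.59 + 602.39 = 346.23 m.
Depth below ground = 475.2 − 346.23 = 129.0 m.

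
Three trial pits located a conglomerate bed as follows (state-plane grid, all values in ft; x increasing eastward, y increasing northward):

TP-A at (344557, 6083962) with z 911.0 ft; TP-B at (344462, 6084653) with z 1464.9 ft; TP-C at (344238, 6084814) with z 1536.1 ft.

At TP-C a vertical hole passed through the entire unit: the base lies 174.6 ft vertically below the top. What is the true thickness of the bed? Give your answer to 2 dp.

Let the plane be z = a·x + b·y + c.
TP-B−TP-A: −95a + 691b = 553.9;  TP-C−TP-A: −319a + 852b = 625.1.
Solving gives a = 0.28661, b = 0.84100.
|∇z| = √(a²+b²) = 0.88849, so dip δ = arctan(0.88849) = 41.62°.
True thickness = vertical thickness × cos δ = 174.6 × cos 41.62° = 130.52 ft.

130.52 ft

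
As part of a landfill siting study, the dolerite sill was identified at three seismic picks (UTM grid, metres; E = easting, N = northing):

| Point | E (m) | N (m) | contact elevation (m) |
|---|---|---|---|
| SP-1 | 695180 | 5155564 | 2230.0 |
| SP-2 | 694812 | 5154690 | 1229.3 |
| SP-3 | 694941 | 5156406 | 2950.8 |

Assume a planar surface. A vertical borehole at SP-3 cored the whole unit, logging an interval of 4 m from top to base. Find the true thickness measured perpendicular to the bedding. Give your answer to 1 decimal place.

Let the plane be z = a·E + b·N + c.
SP-2−SP-1: −368a − 874b = −1000.7;  SP-3−SP-1: −239a + 842b = 720.8.
Solving gives a = 0.40986, b = 0.97239.
|∇z| = √(a²+b²) = 1.05524, so dip δ = arctan(1.05524) = 46.54°.
True thickness = vertical thickness × cos δ = 4 × cos 46.54° = 2.8 m.

2.8 m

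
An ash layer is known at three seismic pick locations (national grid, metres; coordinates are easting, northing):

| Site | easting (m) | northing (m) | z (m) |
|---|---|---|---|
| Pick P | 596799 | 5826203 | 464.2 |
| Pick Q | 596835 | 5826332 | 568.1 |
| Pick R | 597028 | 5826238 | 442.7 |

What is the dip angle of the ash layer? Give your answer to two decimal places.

Let the plane be z = a·easting + b·northing + c.
Pick Q−Pick P: 36a + 129b = 103.9;  Pick R−Pick P: 229a + 35b = −21.5.
Solving gives a = −0.22665, b = 0.86868.
Gradient magnitude |∇z| = √(a² + b²) = √(0.05137 + 0.75460) = 0.89776.
True dip = arctan(0.89776) = 41.92°, dipping toward SSE (azimuth ≈ 165°).

41.92°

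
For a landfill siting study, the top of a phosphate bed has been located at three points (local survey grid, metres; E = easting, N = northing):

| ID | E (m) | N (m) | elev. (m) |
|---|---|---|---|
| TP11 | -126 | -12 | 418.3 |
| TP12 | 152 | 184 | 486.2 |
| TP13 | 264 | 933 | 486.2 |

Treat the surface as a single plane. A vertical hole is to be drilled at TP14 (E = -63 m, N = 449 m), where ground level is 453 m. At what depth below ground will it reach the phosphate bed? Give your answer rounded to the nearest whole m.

36 m

Two edge vectors: TP11→TP12 = (278, 196, 67.9), TP11→TP13 = (390, 945, 67.9).
Normal n = (TP11→TP12) × (TP11→TP13) = (-50857.1, 7604.8, 186270).
So ∂z/∂E = −n_x/n_z = 0.27303 and ∂z/∂N = −n_y/n_z = −0.04083.
Intercept c from TP11: 418.3 + 34.40 − 0.49 = 452.21.
At (-63, 449): z_contact = −17.2 − 18.3 + 452.21 = 416.7 m.
Depth below ground = 453 − 416.7 = 36 m.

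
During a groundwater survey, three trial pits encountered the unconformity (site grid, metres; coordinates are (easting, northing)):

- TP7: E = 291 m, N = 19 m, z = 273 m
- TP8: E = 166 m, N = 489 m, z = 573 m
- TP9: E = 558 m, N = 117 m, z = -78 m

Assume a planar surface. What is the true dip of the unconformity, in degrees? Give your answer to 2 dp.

Two edge vectors: TP7→TP8 = (-125, 470, 300), TP7→TP9 = (267, 98, -351).
Normal n = (TP7→TP8) × (TP7→TP9) = (-194370, 36225, -137740).
So ∂z/∂E = −n_x/n_z = −1.41114 and ∂z/∂N = −n_y/n_z = 0.26300.
Gradient magnitude |∇z| = √(a² + b²) = √(1.99131 + 0.06917) = 1.43544.
True dip = arctan(1.43544) = 55.14°, dipping toward E (azimuth ≈ 101°).

55.14°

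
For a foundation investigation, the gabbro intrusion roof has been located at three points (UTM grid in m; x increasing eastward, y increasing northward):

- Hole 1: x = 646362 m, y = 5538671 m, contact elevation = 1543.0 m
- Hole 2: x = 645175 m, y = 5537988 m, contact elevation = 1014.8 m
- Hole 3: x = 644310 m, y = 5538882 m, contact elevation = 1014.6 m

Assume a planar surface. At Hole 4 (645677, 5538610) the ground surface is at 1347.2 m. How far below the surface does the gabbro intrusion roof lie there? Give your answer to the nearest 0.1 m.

Two edge vectors: Hole 1→Hole 2 = (-1187, -683, -528.2), Hole 1→Hole 3 = (-2052, 211, -528.4).
Normal n = (Hole 1→Hole 2) × (Hole 1→Hole 3) = (472347.4, 456655.6, -1651973).
So ∂z/∂x = −n_x/n_z = 0.285929249 and ∂z/∂y = −n_y/n_z = 0.276430426.
Intercept c from Hole 1: 1543 − 184813.80 − 1531057.18 = −1714327.99.
At (645677, 5538610): z_contact = 184617.94 + 1531040.32 − 1714327.99 = 1330.28 m.
Depth below ground = 1347.2 − 1330.28 = 16.9 m.

16.9 m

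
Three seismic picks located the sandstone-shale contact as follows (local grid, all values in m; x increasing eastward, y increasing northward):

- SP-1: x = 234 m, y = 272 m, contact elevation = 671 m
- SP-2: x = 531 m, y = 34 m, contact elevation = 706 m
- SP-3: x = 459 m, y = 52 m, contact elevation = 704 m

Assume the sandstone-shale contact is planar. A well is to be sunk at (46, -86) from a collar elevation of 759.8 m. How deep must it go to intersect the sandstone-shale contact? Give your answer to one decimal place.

Two edge vectors: SP-1→SP-2 = (297, -238, 35), SP-1→SP-3 = (225, -220, 33).
Normal n = (SP-1→SP-2) × (SP-1→SP-3) = (-154, -1926, -11790).
So ∂z/∂x = −n_x/n_z = −0.01306 and ∂z/∂y = −n_y/n_z = −0.16336.
Intercept c from SP-1: 671 + 3.06 + 44.43 = 718.49.
At (46, -86): z_contact = −0.60 + 14.05 + 718.49 = 731.94 m.
Depth below ground = 759.8 − 731.94 = 27.9 m.

27.9 m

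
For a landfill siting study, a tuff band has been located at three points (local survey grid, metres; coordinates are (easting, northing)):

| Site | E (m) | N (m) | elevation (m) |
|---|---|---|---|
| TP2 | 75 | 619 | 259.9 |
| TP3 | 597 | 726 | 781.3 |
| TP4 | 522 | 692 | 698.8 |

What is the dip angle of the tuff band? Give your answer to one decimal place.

Let the plane be z = a·E + b·N + c.
TP3−TP2: 522a + 107b = 521.4;  TP4−TP2: 447a + 73b = 438.9.
Solving gives a = 0.91537, b = 0.40728.
Gradient magnitude |∇z| = √(a² + b²) = √(0.83789 + 0.16588) = 1.00188.
True dip = arctan(1.00188) = 45.1°, dipping toward WSW (azimuth ≈ 246°).

45.1°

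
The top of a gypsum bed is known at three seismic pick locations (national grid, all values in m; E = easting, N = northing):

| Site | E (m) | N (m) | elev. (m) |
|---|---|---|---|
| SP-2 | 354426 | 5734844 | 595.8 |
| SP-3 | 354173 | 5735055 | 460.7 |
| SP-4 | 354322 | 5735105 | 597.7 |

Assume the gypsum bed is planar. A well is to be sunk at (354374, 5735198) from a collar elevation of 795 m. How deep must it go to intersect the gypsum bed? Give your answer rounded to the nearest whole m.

125 m

Let the plane be z = a·E + b·N + c.
SP-3−SP-2: −253a + 211b = −135.1;  SP-4−SP-2: −104a + 261b = 1.9.
Solving gives a = 0.80886389, b = 0.32958561.
Then c = 595.8 − a·354426 − b·5734844 = −2176208.66.
At (354374, 5735198): z_contact = 286640.3 + 1890238.7 − 2176208.66 = 670.4 m.
Depth below ground = 795 − 670.4 = 125 m.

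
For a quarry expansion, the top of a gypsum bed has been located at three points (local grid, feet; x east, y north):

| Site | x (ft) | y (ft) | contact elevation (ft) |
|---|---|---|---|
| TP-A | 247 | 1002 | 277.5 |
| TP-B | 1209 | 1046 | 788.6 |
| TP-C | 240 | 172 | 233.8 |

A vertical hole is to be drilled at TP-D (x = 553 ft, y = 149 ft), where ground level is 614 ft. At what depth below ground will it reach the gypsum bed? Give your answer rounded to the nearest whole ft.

Let the plane be z = a·x + b·y + c.
TP-B−TP-A: 962a + 44b = 511.1;  TP-C−TP-A: −7a − 830b = −43.7.
Solving gives a = 0.52908, b = 0.04819.
Then c = 277.5 − a·247 − b·1002 = 98.53.
At (553, 149): z_contact = 292.6 + 7.2 + 98.53 = 398.3 ft.
Depth below ground = 614 − 398.3 = 216 ft.

216 ft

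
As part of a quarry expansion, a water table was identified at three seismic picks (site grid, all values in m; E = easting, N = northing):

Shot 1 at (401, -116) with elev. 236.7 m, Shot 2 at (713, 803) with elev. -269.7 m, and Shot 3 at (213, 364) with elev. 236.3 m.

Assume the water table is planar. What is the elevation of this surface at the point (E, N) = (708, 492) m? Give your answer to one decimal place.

-174.0 m

Two edge vectors: Shot 1→Shot 2 = (312, 919, -506.4), Shot 1→Shot 3 = (-188, 480, -0.4).
Normal n = (Shot 1→Shot 2) × (Shot 1→Shot 3) = (242704.4, 95328, 322532).
So ∂z/∂E = −n_x/n_z = −0.75250 and ∂z/∂N = −n_y/n_z = −0.29556.
Intercept c from Shot 1: 236.7 + 301.75 − 34.29 = 504.17.
At (708, 492): z = −532.8 − 145.4 + 504.17 = -174.0 m.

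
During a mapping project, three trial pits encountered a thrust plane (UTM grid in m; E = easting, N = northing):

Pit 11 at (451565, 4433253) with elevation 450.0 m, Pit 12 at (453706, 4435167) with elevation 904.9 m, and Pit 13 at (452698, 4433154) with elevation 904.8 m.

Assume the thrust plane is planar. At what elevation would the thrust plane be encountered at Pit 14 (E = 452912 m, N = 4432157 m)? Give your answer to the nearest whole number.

1179 m

Two edge vectors: Pit 11→Pit 12 = (2141, 1914, 454.9), Pit 11→Pit 13 = (1133, -99, 454.8).
Normal n = (Pit 11→Pit 12) × (Pit 11→Pit 13) = (915522.3, -458325.1, -2380521).
So ∂z/∂E = −n_x/n_z = 0.38458905 and ∂z/∂N = −n_y/n_z = −0.19253142.
Intercept c from Pit 11: 450 − 173666.95 + 853540.52 = 680323.56.
At (452912, 4432157): z = 174185.0 − 853329.5 + 680323.56 = 1179.1 m.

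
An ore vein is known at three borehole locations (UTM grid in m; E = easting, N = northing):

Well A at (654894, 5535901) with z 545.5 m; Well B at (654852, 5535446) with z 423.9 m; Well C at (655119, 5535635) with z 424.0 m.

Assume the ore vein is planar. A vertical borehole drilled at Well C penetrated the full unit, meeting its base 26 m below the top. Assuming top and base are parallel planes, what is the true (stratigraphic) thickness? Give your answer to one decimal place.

24.5 m

Two edge vectors: Well A→Well B = (-42, -455, -121.6), Well A→Well C = (225, -266, -121.5).
Normal n = (Well A→Well B) × (Well A→Well C) = (22936.9, -32463, 113547).
So ∂z/∂E = −n_x/n_z = −0.20200 and ∂z/∂N = −n_y/n_z = 0.28590.
|∇z| = √(a²+b²) = 0.35006, so dip δ = arctan(0.35006) = 19.29°.
True thickness = vertical thickness × cos δ = 26 × cos 19.29° = 24.5 m.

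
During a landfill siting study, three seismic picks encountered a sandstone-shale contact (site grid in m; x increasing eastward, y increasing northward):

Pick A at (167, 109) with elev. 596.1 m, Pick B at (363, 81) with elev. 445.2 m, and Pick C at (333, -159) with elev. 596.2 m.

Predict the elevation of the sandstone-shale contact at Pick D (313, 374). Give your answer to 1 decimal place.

Two edge vectors: Pick A→Pick B = (196, -28, -150.9), Pick A→Pick C = (166, -268, 0.1).
Normal n = (Pick A→Pick B) × (Pick A→Pick C) = (-40444, -25069, -47880).
So ∂z/∂x = −n_x/n_z = −0.84470 and ∂z/∂y = −n_y/n_z = −0.52358.
Intercept c from Pick A: 596.1 + 141.06 + 57.07 = 794.23.
At (313, 374): z = −264.4 − 195.8 + 794.23 = 334.0 m.

334.0 m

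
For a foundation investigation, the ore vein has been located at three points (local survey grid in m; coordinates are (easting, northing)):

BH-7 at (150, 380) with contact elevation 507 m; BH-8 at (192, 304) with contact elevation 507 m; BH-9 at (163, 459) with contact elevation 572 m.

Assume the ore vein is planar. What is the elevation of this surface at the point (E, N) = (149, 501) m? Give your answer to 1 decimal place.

582.6 m

Two edge vectors: BH-7→BH-8 = (42, -76, 0), BH-7→BH-9 = (13, 79, 65).
Normal n = (BH-7→BH-8) × (BH-7→BH-9) = (-4940, -2730, 4306).
So ∂z/∂E = −n_x/n_z = 1.14724 and ∂z/∂N = −n_y/n_z = 0.63400.
Intercept c from BH-7: 507 − 172.09 − 240.92 = 93.99.
At (149, 501): z = 170.9 + 317.6 + 93.99 = 582.6 m.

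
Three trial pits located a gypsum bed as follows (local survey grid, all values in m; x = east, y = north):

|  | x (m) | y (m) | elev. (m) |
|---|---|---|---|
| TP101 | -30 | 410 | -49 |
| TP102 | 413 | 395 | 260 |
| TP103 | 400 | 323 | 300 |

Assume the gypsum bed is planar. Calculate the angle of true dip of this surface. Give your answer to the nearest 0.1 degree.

43.7°

Two edge vectors: TP101→TP102 = (443, -15, 309), TP101→TP103 = (430, -87, 349).
Normal n = (TP101→TP102) × (TP101→TP103) = (21648, -21737, -32091).
So ∂z/∂x = −n_x/n_z = 0.67458 and ∂z/∂y = −n_y/n_z = −0.67736.
Gradient magnitude |∇z| = √(a² + b²) = √(0.45506 + 0.45881) = 0.95597.
True dip = arctan(0.95597) = 43.7°, dipping toward NW (azimuth ≈ 315°).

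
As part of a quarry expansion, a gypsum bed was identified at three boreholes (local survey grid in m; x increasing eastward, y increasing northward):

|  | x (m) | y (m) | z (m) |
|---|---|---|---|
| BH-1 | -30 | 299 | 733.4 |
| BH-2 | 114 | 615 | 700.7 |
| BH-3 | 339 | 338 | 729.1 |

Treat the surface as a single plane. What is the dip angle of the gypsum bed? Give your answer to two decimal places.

5.89°

Let the plane be z = a·x + b·y + c.
BH-2−BH-1: 144a + 316b = −32.7;  BH-3−BH-1: 369a + 39b = −4.3.
Solving gives a = −0.00075, b = −0.10314.
Gradient magnitude |∇z| = √(a² + b²) = √(0.00000 + 0.01064) = 0.10314.
True dip = arctan(0.10314) = 5.89°, dipping toward N (azimuth ≈ 000°).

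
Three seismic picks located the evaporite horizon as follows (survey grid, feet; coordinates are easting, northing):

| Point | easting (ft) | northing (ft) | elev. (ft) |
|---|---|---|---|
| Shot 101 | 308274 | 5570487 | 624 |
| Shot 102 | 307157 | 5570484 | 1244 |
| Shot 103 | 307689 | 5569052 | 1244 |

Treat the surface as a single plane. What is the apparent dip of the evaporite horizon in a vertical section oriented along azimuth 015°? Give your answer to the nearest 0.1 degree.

Two edge vectors: Shot 101→Shot 102 = (-1117, -3, 620), Shot 101→Shot 103 = (-585, -1435, 620).
Normal n = (Shot 101→Shot 102) × (Shot 101→Shot 103) = (887840, 329840, 1601140).
So ∂z/∂easting = −n_x/n_z = −0.55450 and ∂z/∂northing = −n_y/n_z = −0.20600.
Unit vector along 015° is (sin 15°, cos 15°) = (0.2588, 0.9659).
Slope in that direction = a·(0.2588) + b·(0.9659) = −0.34250.
Apparent dip = arctan|0.34250| = 18.9° (true dip is 30.6°, so apparent ≤ true as expected).

18.9°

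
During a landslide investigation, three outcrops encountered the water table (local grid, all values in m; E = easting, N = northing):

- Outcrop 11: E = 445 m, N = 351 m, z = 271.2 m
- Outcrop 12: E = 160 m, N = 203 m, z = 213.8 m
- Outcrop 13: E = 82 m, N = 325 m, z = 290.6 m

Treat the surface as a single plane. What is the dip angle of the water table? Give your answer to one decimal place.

Two edge vectors: Outcrop 11→Outcrop 12 = (-285, -148, -57.4), Outcrop 11→Outcrop 13 = (-363, -26, 19.4).
Normal n = (Outcrop 11→Outcrop 12) × (Outcrop 11→Outcrop 13) = (-4363.6, 26365.2, -46314).
So ∂z/∂E = −n_x/n_z = −0.09422 and ∂z/∂N = −n_y/n_z = 0.56927.
Gradient magnitude |∇z| = √(a² + b²) = √(0.00888 + 0.32407) = 0.57701.
True dip = arctan(0.57701) = 30.0°, dipping toward S (azimuth ≈ 171°).

30.0°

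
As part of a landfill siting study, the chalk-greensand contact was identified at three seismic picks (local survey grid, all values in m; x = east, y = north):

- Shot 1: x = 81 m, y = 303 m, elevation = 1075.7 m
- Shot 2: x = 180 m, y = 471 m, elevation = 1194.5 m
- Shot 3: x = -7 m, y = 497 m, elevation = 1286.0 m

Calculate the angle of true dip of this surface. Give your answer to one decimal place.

Let the plane be z = a·x + b·y + c.
Shot 2−Shot 1: 99a + 168b = 118.8;  Shot 3−Shot 1: −88a + 194b = 210.3.
Solving gives a = −0.36138, b = 0.92010.
Gradient magnitude |∇z| = √(a² + b²) = √(0.13059 + 0.84658) = 0.98852.
True dip = arctan(0.98852) = 44.7°, dipping toward SSE (azimuth ≈ 159°).

44.7°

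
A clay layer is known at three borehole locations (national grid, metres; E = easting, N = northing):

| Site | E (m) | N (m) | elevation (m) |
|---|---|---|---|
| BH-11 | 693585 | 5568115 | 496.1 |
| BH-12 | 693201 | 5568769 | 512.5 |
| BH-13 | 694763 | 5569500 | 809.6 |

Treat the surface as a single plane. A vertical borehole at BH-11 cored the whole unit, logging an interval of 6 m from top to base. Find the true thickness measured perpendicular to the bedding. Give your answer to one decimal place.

5.9 m

Two edge vectors: BH-11→BH-12 = (-384, 654, 16.4), BH-11→BH-13 = (1178, 1385, 313.5).
Normal n = (BH-11→BH-12) × (BH-11→BH-13) = (182315, 139703.2, -1302252).
So ∂z/∂E = −n_x/n_z = 0.14000 and ∂z/∂N = −n_y/n_z = 0.10728.
|∇z| = √(a²+b²) = 0.17638, so dip δ = arctan(0.17638) = 10.00°.
True thickness = vertical thickness × cos δ = 6 × cos 10.00° = 5.9 m.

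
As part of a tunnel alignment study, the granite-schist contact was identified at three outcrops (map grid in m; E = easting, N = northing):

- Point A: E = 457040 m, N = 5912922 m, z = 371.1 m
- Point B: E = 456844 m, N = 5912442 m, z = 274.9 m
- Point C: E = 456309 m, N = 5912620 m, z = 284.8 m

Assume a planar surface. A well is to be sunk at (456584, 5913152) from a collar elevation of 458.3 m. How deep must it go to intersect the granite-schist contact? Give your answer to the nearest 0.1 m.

Two edge vectors: Point A→Point B = (-196, -480, -96.2), Point A→Point C = (-731, -302, -86.3).
Normal n = (Point A→Point B) × (Point A→Point C) = (12371.6, 53407.4, -291688).
So ∂z/∂E = −n_x/n_z = 0.042413812 and ∂z/∂N = −n_y/n_z = 0.183097693.
Intercept c from Point A: 371.1 − 19384.81 − 1082642.38 = −1101656.09.
At (456584, 5913152): z_contact = 19365.47 + 1082684.49 − 1101656.09 = 393.87 m.
Depth below ground = 458.3 − 393.87 = 64.4 m.

64.4 m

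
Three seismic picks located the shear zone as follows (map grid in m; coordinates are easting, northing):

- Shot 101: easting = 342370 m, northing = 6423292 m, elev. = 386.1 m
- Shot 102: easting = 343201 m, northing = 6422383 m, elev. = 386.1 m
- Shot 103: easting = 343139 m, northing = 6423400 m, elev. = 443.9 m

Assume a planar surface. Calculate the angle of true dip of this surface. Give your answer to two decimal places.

Let the plane be z = a·easting + b·northing + c.
Shot 102−Shot 101: 831a − 909b = 0;  Shot 103−Shot 101: 769a + 108b = 57.8.
Solving gives a = 0.06661, b = 0.06089.
Gradient magnitude |∇z| = √(a² + b²) = √(0.00444 + 0.00371) = 0.09025.
True dip = arctan(0.09025) = 5.16°, dipping toward SW (azimuth ≈ 228°).

5.16°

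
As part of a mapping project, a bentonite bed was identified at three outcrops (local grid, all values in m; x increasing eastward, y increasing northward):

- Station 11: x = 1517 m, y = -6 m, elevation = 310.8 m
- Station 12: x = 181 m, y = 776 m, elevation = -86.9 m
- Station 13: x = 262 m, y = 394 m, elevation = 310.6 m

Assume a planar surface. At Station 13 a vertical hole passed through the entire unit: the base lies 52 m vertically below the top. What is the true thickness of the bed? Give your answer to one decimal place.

33.8 m

Let the plane be z = a·x + b·y + c.
Station 12−Station 11: −1336a + 782b = −397.7;  Station 13−Station 11: −1255a + 400b = −0.2.
Solving gives a = −0.35553, b = −1.11596.
|∇z| = √(a²+b²) = 1.17123, so dip δ = arctan(1.17123) = 49.51°.
True thickness = vertical thickness × cos δ = 52 × cos 49.51° = 33.8 m.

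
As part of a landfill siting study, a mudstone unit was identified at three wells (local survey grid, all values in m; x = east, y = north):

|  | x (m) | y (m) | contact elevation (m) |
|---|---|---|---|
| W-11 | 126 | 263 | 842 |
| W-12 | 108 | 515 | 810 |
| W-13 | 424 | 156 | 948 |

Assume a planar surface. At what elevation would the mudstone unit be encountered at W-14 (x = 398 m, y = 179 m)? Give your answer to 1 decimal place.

Two edge vectors: W-11→W-12 = (-18, 252, -32), W-11→W-13 = (298, -107, 106).
Normal n = (W-11→W-12) × (W-11→W-13) = (23288, -7628, -73170).
So ∂z/∂x = −n_x/n_z = 0.31827 and ∂z/∂y = −n_y/n_z = −0.10425.
Intercept c from W-11: 842 − 40.10 + 27.42 = 829.32.
At (398, 179): z = 126.7 − 18.7 + 829.32 = 937.3 m.

937.3 m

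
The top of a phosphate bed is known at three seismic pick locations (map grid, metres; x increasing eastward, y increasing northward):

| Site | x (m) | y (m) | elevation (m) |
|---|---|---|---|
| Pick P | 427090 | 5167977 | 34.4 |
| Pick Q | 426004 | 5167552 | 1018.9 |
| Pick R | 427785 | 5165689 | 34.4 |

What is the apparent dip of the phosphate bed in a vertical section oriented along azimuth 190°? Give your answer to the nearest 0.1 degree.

21.0°

Let the plane be z = a·x + b·y + c.
Pick Q−Pick P: −1086a − 425b = 984.5;  Pick R−Pick P: 695a − 2288b = 0.
Solving gives a = −0.81022, b = −0.24611.
Unit vector along 190° is (sin 190°, cos 190°) = (-0.1736, -0.9848).
Slope in that direction = a·(-0.1736) + b·(-0.9848) = 0.38307.
Apparent dip = arctan|0.38307| = 21.0° (true dip is 40.3°, so apparent ≤ true as expected).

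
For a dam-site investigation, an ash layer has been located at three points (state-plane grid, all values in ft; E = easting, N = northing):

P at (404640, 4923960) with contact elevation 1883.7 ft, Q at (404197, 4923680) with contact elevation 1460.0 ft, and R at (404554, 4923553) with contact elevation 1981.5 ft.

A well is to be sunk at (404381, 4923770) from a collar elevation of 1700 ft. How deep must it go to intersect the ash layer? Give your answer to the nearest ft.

51 ft

Two edge vectors: P→Q = (-443, -280, -423.7), P→R = (-86, -407, 97.8).
Normal n = (P→Q) × (P→R) = (-199829.9, 79763.6, 156221).
So ∂z/∂E = −n_x/n_z = 1.27914877 and ∂z/∂N = −n_y/n_z = −0.51058180.
Intercept c from P: 1883.7 − 517594.76 + 2514084.38 = 1998373.32.
At (404381, 4923770): z_contact = 517263.5 − 2513987.4 + 1998373.32 = 1649.4 ft.
Depth below ground = 1700 − 1649.4 = 51 ft.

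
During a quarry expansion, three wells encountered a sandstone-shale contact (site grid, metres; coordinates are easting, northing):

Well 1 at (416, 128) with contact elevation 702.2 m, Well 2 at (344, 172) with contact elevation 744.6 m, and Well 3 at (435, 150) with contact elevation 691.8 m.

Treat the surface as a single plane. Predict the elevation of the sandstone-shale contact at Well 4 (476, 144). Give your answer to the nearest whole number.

668 m

Two edge vectors: Well 1→Well 2 = (-72, 44, 42.4), Well 1→Well 3 = (19, 22, -10.4).
Normal n = (Well 1→Well 2) × (Well 1→Well 3) = (-1390.4, 56.8, -2420).
So ∂z/∂easting = −n_x/n_z = −0.57455 and ∂z/∂northing = −n_y/n_z = 0.02347.
Intercept c from Well 1: 702.2 + 239.01 − 3.00 = 938.21.
At (476, 144): z = −273.5 + 3.4 + 938.21 = 668.1 m.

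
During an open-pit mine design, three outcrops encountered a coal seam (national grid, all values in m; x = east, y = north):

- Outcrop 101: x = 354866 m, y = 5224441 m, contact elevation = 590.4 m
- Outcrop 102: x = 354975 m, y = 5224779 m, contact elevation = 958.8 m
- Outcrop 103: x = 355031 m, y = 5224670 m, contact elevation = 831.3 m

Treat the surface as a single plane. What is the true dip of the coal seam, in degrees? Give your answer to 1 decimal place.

48.4°

Two edge vectors: Outcrop 101→Outcrop 102 = (109, 338, 368.4), Outcrop 101→Outcrop 103 = (165, 229, 240.9).
Normal n = (Outcrop 101→Outcrop 102) × (Outcrop 101→Outcrop 103) = (-2939.4, 34527.9, -30809).
So ∂z/∂x = −n_x/n_z = −0.09541 and ∂z/∂y = −n_y/n_z = 1.12071.
Gradient magnitude |∇z| = √(a² + b²) = √(0.00910 + 1.25599) = 1.12476.
True dip = arctan(1.12476) = 48.4°, dipping toward S (azimuth ≈ 175°).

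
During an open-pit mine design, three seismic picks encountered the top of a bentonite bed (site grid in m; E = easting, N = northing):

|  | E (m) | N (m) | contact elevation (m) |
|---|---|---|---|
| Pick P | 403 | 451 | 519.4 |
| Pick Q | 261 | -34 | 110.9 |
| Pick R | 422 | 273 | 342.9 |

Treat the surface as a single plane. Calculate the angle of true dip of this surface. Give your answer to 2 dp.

Two edge vectors: Pick P→Pick Q = (-142, -485, -408.5), Pick P→Pick R = (19, -178, -176.5).
Normal n = (Pick P→Pick Q) × (Pick P→Pick R) = (12889.5, -32824.5, 34491).
So ∂z/∂E = −n_x/n_z = −0.37371 and ∂z/∂N = −n_y/n_z = 0.95168.
Gradient magnitude |∇z| = √(a² + b²) = √(0.13966 + 0.90570) = 1.02243.
True dip = arctan(1.02243) = 45.64°, dipping toward SSE (azimuth ≈ 159°).

45.64°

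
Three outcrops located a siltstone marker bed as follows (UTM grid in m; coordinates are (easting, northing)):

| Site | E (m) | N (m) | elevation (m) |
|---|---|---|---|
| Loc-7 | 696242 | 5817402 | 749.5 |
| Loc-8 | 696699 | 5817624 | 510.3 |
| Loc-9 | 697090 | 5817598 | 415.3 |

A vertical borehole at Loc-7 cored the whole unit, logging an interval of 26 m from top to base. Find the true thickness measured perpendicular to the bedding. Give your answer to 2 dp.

Two edge vectors: Loc-7→Loc-8 = (457, 222, -239.2), Loc-7→Loc-9 = (848, 196, -334.2).
Normal n = (Loc-7→Loc-8) × (Loc-7→Loc-9) = (-27309.2, -50112.2, -98684).
So ∂z/∂E = −n_x/n_z = −0.27673 and ∂z/∂N = −n_y/n_z = −0.50780.
|∇z| = √(a²+b²) = 0.57831, so dip δ = arctan(0.57831) = 30.04°.
True thickness = vertical thickness × cos δ = 26 × cos 30.04° = 22.51 m.

22.51 m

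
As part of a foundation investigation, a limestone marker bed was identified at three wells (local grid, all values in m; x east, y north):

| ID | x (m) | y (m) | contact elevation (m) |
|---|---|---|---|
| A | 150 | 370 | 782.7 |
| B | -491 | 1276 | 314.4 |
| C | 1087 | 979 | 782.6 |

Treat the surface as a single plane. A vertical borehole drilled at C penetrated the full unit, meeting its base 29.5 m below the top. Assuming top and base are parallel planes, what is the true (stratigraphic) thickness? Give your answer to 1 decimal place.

Let the plane be z = a·x + b·y + c.
B−A: −641a + 906b = −468.3;  C−A: 937a + 609b = −0.1.
Solving gives a = 0.23005, b = −0.35412.
|∇z| = √(a²+b²) = 0.42229, so dip δ = arctan(0.42229) = 22.89°.
True thickness = vertical thickness × cos δ = 29.5 × cos 22.89° = 27.2 m.

27.2 m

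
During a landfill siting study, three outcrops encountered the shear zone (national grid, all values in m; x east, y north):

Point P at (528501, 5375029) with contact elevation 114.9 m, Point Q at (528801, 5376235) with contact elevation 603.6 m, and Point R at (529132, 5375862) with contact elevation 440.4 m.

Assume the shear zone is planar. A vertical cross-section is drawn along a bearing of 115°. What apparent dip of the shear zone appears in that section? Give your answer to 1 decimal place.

Two edge vectors: Point P→Point Q = (300, 1206, 488.7), Point P→Point R = (631, 833, 325.5).
Normal n = (Point P→Point Q) × (Point P→Point R) = (-14534.1, 210719.7, -511086).
So ∂z/∂x = −n_x/n_z = −0.02844 and ∂z/∂y = −n_y/n_z = 0.41230.
Unit vector along 115° is (sin 115°, cos 115°) = (0.9063, -0.4226).
Slope in that direction = a·(0.9063) + b·(-0.4226) = −0.20002.
Apparent dip = arctan|0.20002| = 11.3° (true dip is 22.5°, so apparent ≤ true as expected).

11.3°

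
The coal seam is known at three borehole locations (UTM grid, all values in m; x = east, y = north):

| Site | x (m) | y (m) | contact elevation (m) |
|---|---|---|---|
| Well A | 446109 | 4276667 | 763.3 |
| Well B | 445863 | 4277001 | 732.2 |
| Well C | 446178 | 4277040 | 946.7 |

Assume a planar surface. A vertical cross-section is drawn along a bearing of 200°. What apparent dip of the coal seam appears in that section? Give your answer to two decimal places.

Two edge vectors: Well A→Well B = (-246, 334, -31.1), Well A→Well C = (69, 373, 183.4).
Normal n = (Well A→Well B) × (Well A→Well C) = (72855.9, 42970.5, -114804).
So ∂z/∂x = −n_x/n_z = 0.63461 and ∂z/∂y = −n_y/n_z = 0.37429.
Unit vector along 200° is (sin 200°, cos 200°) = (-0.3420, -0.9397).
Slope in that direction = a·(-0.3420) + b·(-0.9397) = −0.56877.
Apparent dip = arctan|0.56877| = 29.63° (true dip is 36.4°, so apparent ≤ true as expected).

29.63°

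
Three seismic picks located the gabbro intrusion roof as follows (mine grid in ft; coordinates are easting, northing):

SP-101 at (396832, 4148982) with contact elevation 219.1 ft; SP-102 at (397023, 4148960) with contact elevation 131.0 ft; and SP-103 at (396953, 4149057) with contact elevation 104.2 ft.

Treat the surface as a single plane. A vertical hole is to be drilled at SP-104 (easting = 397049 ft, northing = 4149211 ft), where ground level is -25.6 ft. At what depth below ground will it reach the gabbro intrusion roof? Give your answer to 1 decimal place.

24.1 ft

Two edge vectors: SP-101→SP-102 = (191, -22, -88.1), SP-101→SP-103 = (121, 75, -114.9).
Normal n = (SP-101→SP-102) × (SP-101→SP-103) = (9135.3, 11285.8, 16987).
So ∂z/∂easting = −n_x/n_z = −0.537781833 and ∂z/∂northing = −n_y/n_z = −0.664378642.
Intercept c from SP-101: 219.1 + 213409.04 + 2756495.03 = 2970123.17.
At (397049, 4149211): z_contact = −213525.74 − 2756647.17 + 2970123.17 = -49.74 ft.
Depth below ground = -25.6 − (-49.74) = 24.1 ft.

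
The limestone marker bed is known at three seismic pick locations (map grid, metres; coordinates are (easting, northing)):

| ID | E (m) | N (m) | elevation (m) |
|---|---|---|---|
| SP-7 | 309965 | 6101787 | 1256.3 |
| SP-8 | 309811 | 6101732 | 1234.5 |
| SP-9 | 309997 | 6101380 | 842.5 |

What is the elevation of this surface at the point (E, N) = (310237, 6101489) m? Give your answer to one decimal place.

Two edge vectors: SP-7→SP-8 = (-154, -55, -21.8), SP-7→SP-9 = (32, -407, -413.8).
Normal n = (SP-7→SP-8) × (SP-7→SP-9) = (13886.4, -64422.8, 64438).
So ∂z/∂E = −n_x/n_z = −0.215500171 and ∂z/∂N = −n_y/n_z = 0.999764114.
Intercept c from SP-7: 1256.3 + 66797.51 − 6100347.68 = −6032293.87.
At (310237, 6101489): z = −66856.1 + 6100049.7 − 6032293.87 = 899.8 m.

899.8 m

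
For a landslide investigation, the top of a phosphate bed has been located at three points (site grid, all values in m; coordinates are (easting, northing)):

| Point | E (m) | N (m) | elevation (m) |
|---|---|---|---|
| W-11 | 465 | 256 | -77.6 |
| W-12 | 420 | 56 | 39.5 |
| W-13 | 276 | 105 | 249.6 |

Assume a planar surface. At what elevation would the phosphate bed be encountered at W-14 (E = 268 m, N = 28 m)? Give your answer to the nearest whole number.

280 m

Let the plane be z = a·E + b·N + c.
W-12−W-11: −45a − 200b = 117.1;  W-13−W-11: −189a − 151b = 327.2.
Solving gives a = −1.54033, b = −0.23893.
Then c = -77.6 − a·465 − b·256 = 699.82.
At (268, 28): z = −412.8 − 6.7 + 699.82 = 280.3 m.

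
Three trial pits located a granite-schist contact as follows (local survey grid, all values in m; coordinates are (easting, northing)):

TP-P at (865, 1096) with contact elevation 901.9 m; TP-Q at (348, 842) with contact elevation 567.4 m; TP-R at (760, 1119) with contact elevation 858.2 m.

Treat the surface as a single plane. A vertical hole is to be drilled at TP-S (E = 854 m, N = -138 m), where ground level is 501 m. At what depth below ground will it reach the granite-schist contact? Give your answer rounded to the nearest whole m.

Let the plane be z = a·E + b·N + c.
TP-Q−TP-P: −517a − 254b = −334.5;  TP-R−TP-P: −105a + 23b = −43.7.
Solving gives a = 0.48737, b = 0.32493.
Then c = 901.9 − a·865 − b·1096 = 124.21.
At (854, -138): z_contact = 416.2 − 44.8 + 124.21 = 495.6 m.
Depth below ground = 501 − 495.6 = 5 m.

5 m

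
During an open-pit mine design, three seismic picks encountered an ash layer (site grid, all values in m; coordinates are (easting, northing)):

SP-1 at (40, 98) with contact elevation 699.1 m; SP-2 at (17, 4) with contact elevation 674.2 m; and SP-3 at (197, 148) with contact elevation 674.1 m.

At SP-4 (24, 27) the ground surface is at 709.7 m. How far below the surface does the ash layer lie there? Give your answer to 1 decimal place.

29.8 m

Two edge vectors: SP-1→SP-2 = (-23, -94, -24.9), SP-1→SP-3 = (157, 50, -25).
Normal n = (SP-1→SP-2) × (SP-1→SP-3) = (3595, -4484.3, 13608).
So ∂z/∂E = −n_x/n_z = −0.26418 and ∂z/∂N = −n_y/n_z = 0.32953.
Intercept c from SP-1: 699.1 + 10.57 − 32.29 = 677.37.
At (24, 27): z_contact = −6.34 + 8.90 + 677.37 = 679.93 m.
Depth below ground = 709.7 − 679.93 = 29.8 m.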